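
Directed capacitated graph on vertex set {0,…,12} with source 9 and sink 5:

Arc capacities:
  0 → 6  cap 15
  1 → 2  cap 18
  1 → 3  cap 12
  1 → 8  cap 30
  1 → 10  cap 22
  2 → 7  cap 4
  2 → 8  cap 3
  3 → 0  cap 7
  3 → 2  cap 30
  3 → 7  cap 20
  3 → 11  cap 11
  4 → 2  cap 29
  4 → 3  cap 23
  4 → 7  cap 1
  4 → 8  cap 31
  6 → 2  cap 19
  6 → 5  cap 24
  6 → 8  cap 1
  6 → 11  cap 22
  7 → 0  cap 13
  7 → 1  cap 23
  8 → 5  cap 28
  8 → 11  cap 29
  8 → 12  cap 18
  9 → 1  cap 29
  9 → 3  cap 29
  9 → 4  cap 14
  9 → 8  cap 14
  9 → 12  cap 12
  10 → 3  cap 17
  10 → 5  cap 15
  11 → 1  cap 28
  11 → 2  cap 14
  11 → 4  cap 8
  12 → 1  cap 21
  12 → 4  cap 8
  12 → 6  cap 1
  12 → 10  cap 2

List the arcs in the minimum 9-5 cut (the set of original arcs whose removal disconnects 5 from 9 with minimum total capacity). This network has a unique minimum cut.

Min-cut arcs: {(0,6), (8,5), (10,5), (12,6)} (total capacity 59)

augment #1: 9→8→5 push 14
augment #2: 9→1→8→5 push 14
augment #3: 9→1→10→5 push 15
augment #4: 9→12→6→5 push 1
augment #5: 9→3→0→6→5 push 7
augment #6: 9→3→7→0→6→5 push 8
max flow = 59; residual-reachable set from 9 gives S-side
cut edges (S→T): {(0,6), (8,5), (10,5), (12,6)} total cap 59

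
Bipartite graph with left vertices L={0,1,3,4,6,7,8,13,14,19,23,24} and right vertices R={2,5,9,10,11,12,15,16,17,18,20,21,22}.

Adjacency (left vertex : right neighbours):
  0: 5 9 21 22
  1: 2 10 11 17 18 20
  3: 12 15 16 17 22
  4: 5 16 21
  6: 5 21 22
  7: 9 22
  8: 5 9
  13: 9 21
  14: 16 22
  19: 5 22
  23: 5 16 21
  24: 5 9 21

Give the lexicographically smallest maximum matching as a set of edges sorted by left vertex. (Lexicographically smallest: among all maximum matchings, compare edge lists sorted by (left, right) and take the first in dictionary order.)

Lex-smallest maximum matching: {(0,5), (1,2), (3,12), (4,16), (6,21), (7,9), (14,22)}

|M| = 7 (so the lex-smallest maximum matching has 7 edges)
process left vertices in ascending order; for each, take the smallest-labelled available neighbour that still permits 7 edges overall, or leave it unmatched if none does
lex-smallest matching: {0-5, 1-2, 3-12, 4-16, 6-21, 7-9, 14-22}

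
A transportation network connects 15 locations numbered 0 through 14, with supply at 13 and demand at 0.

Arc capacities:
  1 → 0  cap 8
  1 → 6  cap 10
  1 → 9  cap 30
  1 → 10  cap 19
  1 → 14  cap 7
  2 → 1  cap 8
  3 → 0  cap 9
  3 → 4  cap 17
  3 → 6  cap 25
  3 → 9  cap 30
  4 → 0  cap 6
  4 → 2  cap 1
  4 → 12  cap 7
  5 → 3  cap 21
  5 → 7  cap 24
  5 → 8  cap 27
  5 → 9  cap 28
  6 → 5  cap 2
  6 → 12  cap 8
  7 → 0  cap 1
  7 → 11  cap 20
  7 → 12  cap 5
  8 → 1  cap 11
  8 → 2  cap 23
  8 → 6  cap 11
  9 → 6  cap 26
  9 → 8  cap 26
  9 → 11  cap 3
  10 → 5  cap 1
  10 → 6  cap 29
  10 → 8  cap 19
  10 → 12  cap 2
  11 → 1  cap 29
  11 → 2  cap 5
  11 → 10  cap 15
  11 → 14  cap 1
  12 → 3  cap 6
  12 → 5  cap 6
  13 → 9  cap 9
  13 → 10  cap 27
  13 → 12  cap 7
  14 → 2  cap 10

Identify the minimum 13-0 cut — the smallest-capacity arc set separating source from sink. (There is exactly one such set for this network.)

Min-cut arcs: {(1,0), (6,5), (10,5), (12,3), (12,5)} (total capacity 23)

augment #1: 13→12→3→0 push 6
augment #2: 13→9→8→1→0 push 8
augment #3: 13→10→5→3→0 push 1
augment #4: 13→12→5→3→0 push 1
augment #5: 13→9→6→5→3→0 push 1
augment #6: 13→10→6→5→7→0 push 1
augment #7: 13→10→12→5→3→4→0 push 2
augment #8: 13→10→6→12→5→3→4→0 push 3
max flow = 23; residual-reachable set from 13 gives S-side
cut edges (S→T): {(1,0), (6,5), (10,5), (12,3), (12,5)} total cap 23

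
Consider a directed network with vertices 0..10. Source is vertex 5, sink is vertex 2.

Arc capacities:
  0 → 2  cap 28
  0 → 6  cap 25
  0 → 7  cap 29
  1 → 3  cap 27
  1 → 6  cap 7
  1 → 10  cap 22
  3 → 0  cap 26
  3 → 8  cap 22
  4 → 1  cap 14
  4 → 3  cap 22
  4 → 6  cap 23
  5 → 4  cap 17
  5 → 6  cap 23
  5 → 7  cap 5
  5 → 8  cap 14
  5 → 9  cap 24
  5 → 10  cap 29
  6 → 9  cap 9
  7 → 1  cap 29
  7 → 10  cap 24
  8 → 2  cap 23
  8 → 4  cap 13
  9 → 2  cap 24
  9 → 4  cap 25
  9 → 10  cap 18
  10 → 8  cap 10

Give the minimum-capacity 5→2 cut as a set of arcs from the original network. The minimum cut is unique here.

Min-cut arcs: {(3,0), (8,2), (9,2)} (total capacity 73)

augment #1: 5→8→2 push 14
augment #2: 5→9→2 push 24
augment #3: 5→10→8→2 push 9
augment #4: 5→4→3→0→2 push 17
augment #5: 5→7→1→3→0→2 push 5
augment #6: 5→6→9→4→3→0→2 push 4
max flow = 73; residual-reachable set from 5 gives S-side
cut edges (S→T): {(3,0), (8,2), (9,2)} total cap 73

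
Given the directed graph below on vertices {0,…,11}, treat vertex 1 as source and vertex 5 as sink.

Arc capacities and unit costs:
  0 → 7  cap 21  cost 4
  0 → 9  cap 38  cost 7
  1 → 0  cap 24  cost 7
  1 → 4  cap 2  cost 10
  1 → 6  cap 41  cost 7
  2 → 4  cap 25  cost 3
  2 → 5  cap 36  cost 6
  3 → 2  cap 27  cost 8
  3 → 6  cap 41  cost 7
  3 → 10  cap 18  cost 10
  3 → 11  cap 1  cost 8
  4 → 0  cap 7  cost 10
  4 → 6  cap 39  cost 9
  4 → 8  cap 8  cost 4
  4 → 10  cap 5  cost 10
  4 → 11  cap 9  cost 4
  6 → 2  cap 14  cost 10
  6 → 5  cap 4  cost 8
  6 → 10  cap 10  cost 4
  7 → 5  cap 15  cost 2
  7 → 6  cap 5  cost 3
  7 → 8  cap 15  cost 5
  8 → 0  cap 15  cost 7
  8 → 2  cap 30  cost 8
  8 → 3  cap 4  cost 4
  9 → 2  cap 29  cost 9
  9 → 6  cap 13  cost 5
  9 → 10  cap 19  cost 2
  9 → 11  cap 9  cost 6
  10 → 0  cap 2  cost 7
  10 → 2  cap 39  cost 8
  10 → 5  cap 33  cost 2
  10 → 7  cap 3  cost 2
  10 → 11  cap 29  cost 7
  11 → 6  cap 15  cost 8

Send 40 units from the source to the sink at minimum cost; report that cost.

Minimum cost for 40 units: 591

shortest-cost path #1: 1→6→10→5 push 10 @ unit cost 13 (adds 130)
shortest-cost path #2: 1→0→7→5 push 15 @ unit cost 13 (adds 195)
shortest-cost path #3: 1→6→5 push 4 @ unit cost 15 (adds 60)
shortest-cost path #4: 1→0→9→10→5 push 9 @ unit cost 18 (adds 162)
shortest-cost path #5: 1→4→10→5 push 2 @ unit cost 22 (adds 44)
total cost = 591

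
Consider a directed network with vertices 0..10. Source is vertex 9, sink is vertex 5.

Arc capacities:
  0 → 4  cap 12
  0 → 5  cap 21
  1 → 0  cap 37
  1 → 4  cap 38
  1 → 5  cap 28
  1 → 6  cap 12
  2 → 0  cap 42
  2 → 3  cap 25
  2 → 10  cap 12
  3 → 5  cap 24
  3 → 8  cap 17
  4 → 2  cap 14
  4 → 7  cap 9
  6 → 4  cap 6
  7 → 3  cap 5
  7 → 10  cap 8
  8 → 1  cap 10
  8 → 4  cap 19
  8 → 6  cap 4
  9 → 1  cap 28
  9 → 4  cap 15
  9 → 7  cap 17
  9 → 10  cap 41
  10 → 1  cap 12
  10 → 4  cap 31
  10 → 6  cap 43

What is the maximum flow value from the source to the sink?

augment #1: 9→1→5 bottleneck 28, total now 28
augment #2: 9→7→3→5 bottleneck 5, total now 33
augment #3: 9→4→2→0→5 bottleneck 14, total now 47
augment #4: 9→10→1→0→5 bottleneck 7, total now 54
augment #5: 9→10→1→0→2→3→5 bottleneck 5, total now 59

Maximum flow value: 59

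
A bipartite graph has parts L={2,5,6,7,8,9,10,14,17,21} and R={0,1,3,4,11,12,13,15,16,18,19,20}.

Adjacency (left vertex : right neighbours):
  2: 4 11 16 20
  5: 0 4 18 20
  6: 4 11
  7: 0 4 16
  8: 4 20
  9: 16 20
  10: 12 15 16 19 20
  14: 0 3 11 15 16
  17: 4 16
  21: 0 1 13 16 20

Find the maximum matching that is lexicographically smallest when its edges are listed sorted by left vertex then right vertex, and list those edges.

Lex-smallest maximum matching: {(2,4), (5,18), (6,11), (7,0), (8,20), (9,16), (10,12), (14,3), (21,1)}

|M| = 9 (so the lex-smallest maximum matching has 9 edges)
process left vertices in ascending order; for each, take the smallest-labelled available neighbour that still permits 9 edges overall, or leave it unmatched if none does
lex-smallest matching: {2-4, 5-18, 6-11, 7-0, 8-20, 9-16, 10-12, 14-3, 21-1}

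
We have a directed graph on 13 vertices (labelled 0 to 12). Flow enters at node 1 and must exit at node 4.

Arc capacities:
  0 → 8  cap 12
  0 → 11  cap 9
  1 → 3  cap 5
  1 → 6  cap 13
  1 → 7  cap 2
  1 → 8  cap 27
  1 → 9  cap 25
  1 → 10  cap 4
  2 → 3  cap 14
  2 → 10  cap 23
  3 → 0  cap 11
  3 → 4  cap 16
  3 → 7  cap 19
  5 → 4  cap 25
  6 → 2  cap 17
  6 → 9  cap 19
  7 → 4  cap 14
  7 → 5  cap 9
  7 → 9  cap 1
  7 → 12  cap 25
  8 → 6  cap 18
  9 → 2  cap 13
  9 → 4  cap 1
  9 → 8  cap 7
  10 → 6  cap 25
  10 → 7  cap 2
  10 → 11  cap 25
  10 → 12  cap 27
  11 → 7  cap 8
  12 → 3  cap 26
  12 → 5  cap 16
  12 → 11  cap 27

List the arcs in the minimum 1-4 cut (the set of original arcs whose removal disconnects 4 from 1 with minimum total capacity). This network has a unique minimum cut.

Min-cut arcs: {(1,3), (1,7), (1,10), (6,2), (9,2), (9,4)} (total capacity 42)

augment #1: 1→3→4 push 5
augment #2: 1→7→4 push 2
augment #3: 1→9→4 push 1
augment #4: 1→10→7→4 push 2
augment #5: 1→6→2→3→4 push 11
augment #6: 1→10→11→7→4 push 2
augment #7: 1→6→2→3→7→4 push 2
augment #8: 1→9→2→3→7→4 push 1
augment #9: 1→9→2→10→11→7→4 push 5
augment #10: 1→9→2→10→12→5→4 push 7
augment #11: 1→8→6→2→10→12→5→4 push 4
max flow = 42; residual-reachable set from 1 gives S-side
cut edges (S→T): {(1,3), (1,7), (1,10), (6,2), (9,2), (9,4)} total cap 42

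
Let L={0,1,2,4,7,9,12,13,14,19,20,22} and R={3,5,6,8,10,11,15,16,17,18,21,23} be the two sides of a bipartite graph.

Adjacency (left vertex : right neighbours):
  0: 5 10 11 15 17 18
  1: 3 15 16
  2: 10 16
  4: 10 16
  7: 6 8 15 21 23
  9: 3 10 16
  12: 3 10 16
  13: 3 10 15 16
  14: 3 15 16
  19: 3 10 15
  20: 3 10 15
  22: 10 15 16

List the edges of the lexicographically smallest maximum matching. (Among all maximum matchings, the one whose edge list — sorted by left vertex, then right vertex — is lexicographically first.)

|M| = 6 (so the lex-smallest maximum matching has 6 edges)
process left vertices in ascending order; for each, take the smallest-labelled available neighbour that still permits 6 edges overall, or leave it unmatched if none does
lex-smallest matching: {0-5, 1-3, 2-10, 4-16, 7-6, 13-15}

Lex-smallest maximum matching: {(0,5), (1,3), (2,10), (4,16), (7,6), (13,15)}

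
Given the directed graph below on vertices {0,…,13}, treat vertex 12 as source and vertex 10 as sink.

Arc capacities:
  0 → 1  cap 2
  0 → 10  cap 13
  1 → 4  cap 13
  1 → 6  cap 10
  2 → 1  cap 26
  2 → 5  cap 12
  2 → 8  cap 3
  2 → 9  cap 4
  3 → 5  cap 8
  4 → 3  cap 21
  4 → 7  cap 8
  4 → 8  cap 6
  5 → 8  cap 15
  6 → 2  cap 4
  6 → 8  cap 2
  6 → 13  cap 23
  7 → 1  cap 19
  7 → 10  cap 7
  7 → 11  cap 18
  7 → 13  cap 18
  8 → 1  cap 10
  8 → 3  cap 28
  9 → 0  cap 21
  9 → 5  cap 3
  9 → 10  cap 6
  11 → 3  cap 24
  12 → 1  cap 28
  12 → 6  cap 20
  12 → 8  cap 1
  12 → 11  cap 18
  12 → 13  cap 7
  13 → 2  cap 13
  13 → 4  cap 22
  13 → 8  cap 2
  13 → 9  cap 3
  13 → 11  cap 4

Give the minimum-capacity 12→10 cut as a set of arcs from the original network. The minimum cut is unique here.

augment #1: 12→13→9→10 push 3
augment #2: 12→1→4→7→10 push 7
augment #3: 12→6→2→9→10 push 3
augment #4: 12→6→2→9→0→10 push 1
max flow = 14; residual-reachable set from 12 gives S-side
cut edges (S→T): {(2,9), (7,10), (13,9)} total cap 14

Min-cut arcs: {(2,9), (7,10), (13,9)} (total capacity 14)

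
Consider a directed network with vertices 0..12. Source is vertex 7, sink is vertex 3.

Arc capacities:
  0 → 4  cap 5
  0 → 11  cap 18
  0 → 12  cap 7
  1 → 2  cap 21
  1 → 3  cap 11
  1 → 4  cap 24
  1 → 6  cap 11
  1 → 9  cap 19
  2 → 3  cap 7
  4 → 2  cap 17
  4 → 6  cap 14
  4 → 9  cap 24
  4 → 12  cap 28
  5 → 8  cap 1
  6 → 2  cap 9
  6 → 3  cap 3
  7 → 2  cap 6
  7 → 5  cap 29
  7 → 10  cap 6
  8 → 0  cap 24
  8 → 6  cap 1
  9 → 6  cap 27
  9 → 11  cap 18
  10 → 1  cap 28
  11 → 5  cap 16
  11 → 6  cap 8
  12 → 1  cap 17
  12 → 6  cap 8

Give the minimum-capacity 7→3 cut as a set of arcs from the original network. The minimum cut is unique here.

augment #1: 7→2→3 push 6
augment #2: 7→10→1→3 push 6
augment #3: 7→5→8→6→3 push 1
max flow = 13; residual-reachable set from 7 gives S-side
cut edges (S→T): {(5,8), (7,2), (7,10)} total cap 13

Min-cut arcs: {(5,8), (7,2), (7,10)} (total capacity 13)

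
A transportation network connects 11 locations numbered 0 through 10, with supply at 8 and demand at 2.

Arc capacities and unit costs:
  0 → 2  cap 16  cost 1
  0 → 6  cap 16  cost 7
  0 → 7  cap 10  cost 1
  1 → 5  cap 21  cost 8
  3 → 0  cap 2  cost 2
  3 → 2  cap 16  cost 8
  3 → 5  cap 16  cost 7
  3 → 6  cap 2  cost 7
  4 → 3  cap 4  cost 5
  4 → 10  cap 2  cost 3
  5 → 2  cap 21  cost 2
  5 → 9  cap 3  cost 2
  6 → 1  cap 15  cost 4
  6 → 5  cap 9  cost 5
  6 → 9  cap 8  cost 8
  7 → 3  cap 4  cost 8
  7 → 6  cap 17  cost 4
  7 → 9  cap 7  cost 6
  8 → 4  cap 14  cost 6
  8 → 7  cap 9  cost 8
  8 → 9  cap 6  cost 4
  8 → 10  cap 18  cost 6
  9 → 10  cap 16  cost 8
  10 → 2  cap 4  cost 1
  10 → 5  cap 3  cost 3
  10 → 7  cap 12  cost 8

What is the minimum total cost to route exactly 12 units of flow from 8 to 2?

shortest-cost path #1: 8→10→2 push 4 @ unit cost 7 (adds 28)
shortest-cost path #2: 8→10→5→2 push 3 @ unit cost 11 (adds 33)
shortest-cost path #3: 8→4→3→0→2 push 2 @ unit cost 14 (adds 28)
shortest-cost path #4: 8→4→3→2 push 2 @ unit cost 19 (adds 38)
shortest-cost path #5: 8→7→6→5→2 push 1 @ unit cost 19 (adds 19)
total cost = 146

Minimum cost for 12 units: 146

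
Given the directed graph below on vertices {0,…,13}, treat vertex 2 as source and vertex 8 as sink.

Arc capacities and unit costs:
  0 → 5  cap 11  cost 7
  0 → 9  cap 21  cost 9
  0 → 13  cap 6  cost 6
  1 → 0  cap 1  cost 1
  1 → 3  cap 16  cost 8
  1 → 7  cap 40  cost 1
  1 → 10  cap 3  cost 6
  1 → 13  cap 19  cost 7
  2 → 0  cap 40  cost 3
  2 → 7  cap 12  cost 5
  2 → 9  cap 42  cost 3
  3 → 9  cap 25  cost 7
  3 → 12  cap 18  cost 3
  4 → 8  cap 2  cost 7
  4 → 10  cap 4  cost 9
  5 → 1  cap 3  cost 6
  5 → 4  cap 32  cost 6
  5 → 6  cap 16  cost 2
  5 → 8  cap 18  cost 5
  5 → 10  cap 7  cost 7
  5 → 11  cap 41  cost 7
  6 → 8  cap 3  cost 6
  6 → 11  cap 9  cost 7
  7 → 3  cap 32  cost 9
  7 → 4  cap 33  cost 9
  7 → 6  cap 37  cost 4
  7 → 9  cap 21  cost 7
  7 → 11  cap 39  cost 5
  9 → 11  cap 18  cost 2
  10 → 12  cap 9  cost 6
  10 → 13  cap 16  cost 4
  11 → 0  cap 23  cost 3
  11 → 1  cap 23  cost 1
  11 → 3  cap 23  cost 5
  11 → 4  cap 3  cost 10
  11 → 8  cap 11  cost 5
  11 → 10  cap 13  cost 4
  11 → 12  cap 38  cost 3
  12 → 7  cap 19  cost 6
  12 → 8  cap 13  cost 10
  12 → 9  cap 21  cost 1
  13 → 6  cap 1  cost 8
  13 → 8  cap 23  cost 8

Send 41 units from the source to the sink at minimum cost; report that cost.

Minimum cost for 41 units: 613

shortest-cost path #1: 2→9→11→8 push 11 @ unit cost 10 (adds 110)
shortest-cost path #2: 2→0→5→8 push 11 @ unit cost 15 (adds 165)
shortest-cost path #3: 2→7→6→8 push 3 @ unit cost 15 (adds 45)
shortest-cost path #4: 2→0→13→8 push 6 @ unit cost 17 (adds 102)
shortest-cost path #5: 2→9→11→12→8 push 7 @ unit cost 18 (adds 126)
shortest-cost path #6: 2→7→4→8 push 2 @ unit cost 21 (adds 42)
shortest-cost path #7: 2→7→11→12→8 push 1 @ unit cost 23 (adds 23)
total cost = 613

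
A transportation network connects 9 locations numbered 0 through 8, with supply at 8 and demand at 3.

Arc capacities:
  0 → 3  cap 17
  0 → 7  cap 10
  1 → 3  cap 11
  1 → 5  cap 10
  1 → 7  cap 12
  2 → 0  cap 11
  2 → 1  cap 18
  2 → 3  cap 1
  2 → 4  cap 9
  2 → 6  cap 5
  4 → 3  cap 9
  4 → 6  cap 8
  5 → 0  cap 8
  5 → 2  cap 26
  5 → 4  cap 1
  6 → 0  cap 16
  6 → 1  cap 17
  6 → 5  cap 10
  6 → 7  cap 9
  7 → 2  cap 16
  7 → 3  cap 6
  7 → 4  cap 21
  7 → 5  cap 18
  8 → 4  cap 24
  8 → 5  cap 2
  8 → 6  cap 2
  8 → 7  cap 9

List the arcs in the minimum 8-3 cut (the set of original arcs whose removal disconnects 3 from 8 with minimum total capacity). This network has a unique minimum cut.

Min-cut arcs: {(4,3), (4,6), (8,5), (8,6), (8,7)} (total capacity 30)

augment #1: 8→4→3 push 9
augment #2: 8→7→3 push 6
augment #3: 8→5→0→3 push 2
augment #4: 8→6→0→3 push 2
augment #5: 8→7→2→3 push 1
augment #6: 8→4→6→0→3 push 8
augment #7: 8→7→2→0→3 push 2
max flow = 30; residual-reachable set from 8 gives S-side
cut edges (S→T): {(4,3), (4,6), (8,5), (8,6), (8,7)} total cap 30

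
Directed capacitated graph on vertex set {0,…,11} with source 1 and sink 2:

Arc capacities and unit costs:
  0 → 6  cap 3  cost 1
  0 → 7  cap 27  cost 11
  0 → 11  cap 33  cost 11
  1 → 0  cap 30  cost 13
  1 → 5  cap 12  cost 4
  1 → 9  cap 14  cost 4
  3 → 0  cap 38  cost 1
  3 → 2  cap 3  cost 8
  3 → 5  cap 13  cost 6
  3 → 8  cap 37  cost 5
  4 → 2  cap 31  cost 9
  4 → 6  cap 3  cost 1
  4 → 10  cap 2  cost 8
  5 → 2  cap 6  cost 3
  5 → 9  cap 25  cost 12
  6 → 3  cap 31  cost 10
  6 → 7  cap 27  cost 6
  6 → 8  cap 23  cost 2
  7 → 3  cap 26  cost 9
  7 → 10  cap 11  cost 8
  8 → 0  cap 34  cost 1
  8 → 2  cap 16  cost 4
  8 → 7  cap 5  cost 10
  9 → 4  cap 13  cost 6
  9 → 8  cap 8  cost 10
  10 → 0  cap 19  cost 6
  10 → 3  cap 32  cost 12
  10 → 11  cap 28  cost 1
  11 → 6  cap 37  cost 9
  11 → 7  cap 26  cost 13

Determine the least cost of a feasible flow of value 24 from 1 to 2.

shortest-cost path #1: 1→5→2 push 6 @ unit cost 7 (adds 42)
shortest-cost path #2: 1→9→4→6→8→2 push 3 @ unit cost 17 (adds 51)
shortest-cost path #3: 1→9→8→2 push 8 @ unit cost 18 (adds 144)
shortest-cost path #4: 1→9→4→2 push 3 @ unit cost 19 (adds 57)
shortest-cost path #5: 1→0→6→8→2 push 3 @ unit cost 20 (adds 60)
shortest-cost path #6: 1→5→9→4→2 push 1 @ unit cost 31 (adds 31)
total cost = 385

Minimum cost for 24 units: 385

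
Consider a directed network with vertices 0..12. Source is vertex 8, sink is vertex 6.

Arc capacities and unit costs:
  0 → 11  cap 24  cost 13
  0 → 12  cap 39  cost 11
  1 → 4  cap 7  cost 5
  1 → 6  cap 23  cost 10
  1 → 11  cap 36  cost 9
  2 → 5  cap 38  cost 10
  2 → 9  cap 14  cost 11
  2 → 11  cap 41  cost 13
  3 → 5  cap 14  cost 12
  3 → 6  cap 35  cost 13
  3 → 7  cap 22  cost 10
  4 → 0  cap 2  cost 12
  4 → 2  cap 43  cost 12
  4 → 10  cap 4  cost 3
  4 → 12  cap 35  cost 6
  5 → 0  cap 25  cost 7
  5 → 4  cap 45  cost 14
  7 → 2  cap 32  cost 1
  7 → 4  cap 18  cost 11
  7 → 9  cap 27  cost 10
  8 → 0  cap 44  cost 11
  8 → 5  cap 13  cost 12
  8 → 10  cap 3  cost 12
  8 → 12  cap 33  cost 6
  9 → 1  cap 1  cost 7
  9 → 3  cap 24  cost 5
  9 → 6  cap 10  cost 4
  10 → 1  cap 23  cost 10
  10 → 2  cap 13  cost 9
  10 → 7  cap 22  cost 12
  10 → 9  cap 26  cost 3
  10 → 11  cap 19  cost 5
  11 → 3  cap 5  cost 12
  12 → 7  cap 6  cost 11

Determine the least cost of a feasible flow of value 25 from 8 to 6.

Minimum cost for 25 units: 1135

shortest-cost path #1: 8→10→9→6 push 3 @ unit cost 19 (adds 57)
shortest-cost path #2: 8→12→7→9→6 push 6 @ unit cost 31 (adds 186)
shortest-cost path #3: 8→5→4→10→9→6 push 1 @ unit cost 36 (adds 36)
shortest-cost path #4: 8→0→11→3→6 push 5 @ unit cost 49 (adds 245)
shortest-cost path #5: 8→5→4→10→1→6 push 3 @ unit cost 49 (adds 147)
shortest-cost path #6: 8→5→4→2→9→1→6 push 1 @ unit cost 66 (adds 66)
shortest-cost path #7: 8→5→4→2→9→10→1→6 push 4 @ unit cost 66 (adds 264)
shortest-cost path #8: 8→5→4→2→9→3→6 push 2 @ unit cost 67 (adds 134)
total cost = 1135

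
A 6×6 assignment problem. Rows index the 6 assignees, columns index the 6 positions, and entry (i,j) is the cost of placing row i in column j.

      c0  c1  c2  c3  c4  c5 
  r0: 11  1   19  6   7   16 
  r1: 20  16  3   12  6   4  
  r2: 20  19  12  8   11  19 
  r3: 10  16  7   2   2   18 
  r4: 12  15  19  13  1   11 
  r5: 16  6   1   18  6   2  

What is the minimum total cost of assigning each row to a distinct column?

one of 2 optimal assignments: row0→col1 (cost 1), row1→col2 (cost 3), row2→col3 (cost 8), row3→col0 (cost 10), row4→col4 (cost 1), row5→col5 (cost 2)
total = 1 + 3 + 8 + 10 + 1 + 2 = 25

Minimum assignment cost: 25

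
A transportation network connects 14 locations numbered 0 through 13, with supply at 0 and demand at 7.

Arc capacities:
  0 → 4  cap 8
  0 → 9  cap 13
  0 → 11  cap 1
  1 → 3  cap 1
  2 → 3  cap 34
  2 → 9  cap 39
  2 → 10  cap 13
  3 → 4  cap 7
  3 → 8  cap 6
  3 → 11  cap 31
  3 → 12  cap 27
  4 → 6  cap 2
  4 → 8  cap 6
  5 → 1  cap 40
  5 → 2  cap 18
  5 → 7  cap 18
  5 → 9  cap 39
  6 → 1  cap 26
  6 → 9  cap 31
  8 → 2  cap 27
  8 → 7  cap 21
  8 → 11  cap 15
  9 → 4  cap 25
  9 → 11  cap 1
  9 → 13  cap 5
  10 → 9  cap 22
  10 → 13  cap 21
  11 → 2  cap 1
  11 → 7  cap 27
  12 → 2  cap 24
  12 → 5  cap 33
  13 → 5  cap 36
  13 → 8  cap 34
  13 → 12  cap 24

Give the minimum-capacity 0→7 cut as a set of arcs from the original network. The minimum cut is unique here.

Min-cut arcs: {(0,11), (1,3), (4,8), (9,11), (9,13)} (total capacity 14)

augment #1: 0→11→7 push 1
augment #2: 0→4→8→7 push 6
augment #3: 0→9→11→7 push 1
augment #4: 0→9→13→5→7 push 5
augment #5: 0→4→6→1→3→8→7 push 1
max flow = 14; residual-reachable set from 0 gives S-side
cut edges (S→T): {(0,11), (1,3), (4,8), (9,11), (9,13)} total cap 14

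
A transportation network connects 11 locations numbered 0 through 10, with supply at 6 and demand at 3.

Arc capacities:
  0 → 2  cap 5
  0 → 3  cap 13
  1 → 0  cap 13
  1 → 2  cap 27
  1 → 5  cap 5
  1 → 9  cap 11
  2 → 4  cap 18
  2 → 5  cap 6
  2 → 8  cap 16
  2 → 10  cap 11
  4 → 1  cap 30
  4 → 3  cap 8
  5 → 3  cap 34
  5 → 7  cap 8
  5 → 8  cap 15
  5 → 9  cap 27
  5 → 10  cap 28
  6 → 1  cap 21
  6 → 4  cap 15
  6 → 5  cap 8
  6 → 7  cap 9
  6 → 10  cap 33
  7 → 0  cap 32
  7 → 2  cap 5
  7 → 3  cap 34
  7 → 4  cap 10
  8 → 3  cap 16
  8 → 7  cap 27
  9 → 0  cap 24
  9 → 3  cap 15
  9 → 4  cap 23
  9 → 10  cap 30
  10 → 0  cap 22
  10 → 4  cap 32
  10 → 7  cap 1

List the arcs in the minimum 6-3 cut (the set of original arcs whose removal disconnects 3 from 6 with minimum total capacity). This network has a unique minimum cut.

Min-cut arcs: {(0,3), (1,5), (1,9), (2,5), (2,8), (4,3), (6,5), (6,7), (10,7)} (total capacity 77)

augment #1: 6→4→3 push 8
augment #2: 6→5→3 push 8
augment #3: 6→7→3 push 9
augment #4: 6→1→0→3 push 13
augment #5: 6→1→5→3 push 5
augment #6: 6→1→9→3 push 3
augment #7: 6→10→7→3 push 1
augment #8: 6→4→1→9→3 push 7
augment #9: 6→10→0→1→9→3 push 1
augment #10: 6→10→0→2→5→3 push 5
augment #11: 6→10→0→1→2→5→3 push 1
augment #12: 6→10→0→1→2→8→3 push 11
augment #13: 6→10→4→1→2→8→3 push 5
max flow = 77; residual-reachable set from 6 gives S-side
cut edges (S→T): {(0,3), (1,5), (1,9), (2,5), (2,8), (4,3), (6,5), (6,7), (10,7)} total cap 77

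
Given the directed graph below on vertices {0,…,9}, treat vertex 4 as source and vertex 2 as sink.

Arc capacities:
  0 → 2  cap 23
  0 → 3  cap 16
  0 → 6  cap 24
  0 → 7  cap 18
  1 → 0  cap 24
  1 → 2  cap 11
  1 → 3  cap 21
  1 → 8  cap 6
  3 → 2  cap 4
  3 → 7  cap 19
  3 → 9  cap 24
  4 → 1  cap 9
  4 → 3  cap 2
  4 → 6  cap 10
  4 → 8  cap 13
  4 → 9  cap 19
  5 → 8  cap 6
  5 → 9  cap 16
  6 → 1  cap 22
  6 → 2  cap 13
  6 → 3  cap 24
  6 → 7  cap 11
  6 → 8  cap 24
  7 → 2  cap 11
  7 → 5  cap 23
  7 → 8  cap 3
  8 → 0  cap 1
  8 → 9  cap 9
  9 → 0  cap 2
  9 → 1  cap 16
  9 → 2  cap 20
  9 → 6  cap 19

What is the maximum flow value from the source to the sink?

Maximum flow value: 50

augment #1: 4→1→2 bottleneck 9, total now 9
augment #2: 4→3→2 bottleneck 2, total now 11
augment #3: 4→6→2 bottleneck 10, total now 21
augment #4: 4→9→2 bottleneck 19, total now 40
augment #5: 4→8→0→2 bottleneck 1, total now 41
augment #6: 4→8→9→2 bottleneck 1, total now 42
augment #7: 4→8→9→0→2 bottleneck 2, total now 44
augment #8: 4→8→9→1→2 bottleneck 2, total now 46
augment #9: 4→8→9→6→2 bottleneck 3, total now 49
augment #10: 4→8→9→1→0→2 bottleneck 1, total now 50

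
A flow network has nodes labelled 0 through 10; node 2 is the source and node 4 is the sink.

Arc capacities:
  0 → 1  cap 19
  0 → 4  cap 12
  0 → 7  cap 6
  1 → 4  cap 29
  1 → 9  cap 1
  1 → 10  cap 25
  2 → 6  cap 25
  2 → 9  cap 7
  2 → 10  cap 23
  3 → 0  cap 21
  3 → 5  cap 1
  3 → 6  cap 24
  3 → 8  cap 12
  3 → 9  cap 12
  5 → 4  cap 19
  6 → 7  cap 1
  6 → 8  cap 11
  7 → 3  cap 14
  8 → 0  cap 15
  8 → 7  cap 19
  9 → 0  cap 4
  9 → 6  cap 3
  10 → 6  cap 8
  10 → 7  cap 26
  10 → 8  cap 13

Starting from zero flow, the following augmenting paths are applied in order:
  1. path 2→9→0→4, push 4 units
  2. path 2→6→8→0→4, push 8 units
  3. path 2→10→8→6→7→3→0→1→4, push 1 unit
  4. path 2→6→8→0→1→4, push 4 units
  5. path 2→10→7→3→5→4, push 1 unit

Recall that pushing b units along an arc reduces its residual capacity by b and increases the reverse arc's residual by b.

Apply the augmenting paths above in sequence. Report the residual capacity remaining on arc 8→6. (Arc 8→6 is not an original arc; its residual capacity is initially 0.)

after path 1 (2→9→0→4, push 4): res(8,6)=0
after path 2 (2→6→8→0→4, push 8): res(8,6)=8
after path 3 (2→10→8→6→7→3→0→1→4, push 1): res(8,6)=7
after path 4 (2→6→8→0→1→4, push 4): res(8,6)=11
after path 5 (2→10→7→3→5→4, push 1): res(8,6)=11

Residual capacity of (8,6): 11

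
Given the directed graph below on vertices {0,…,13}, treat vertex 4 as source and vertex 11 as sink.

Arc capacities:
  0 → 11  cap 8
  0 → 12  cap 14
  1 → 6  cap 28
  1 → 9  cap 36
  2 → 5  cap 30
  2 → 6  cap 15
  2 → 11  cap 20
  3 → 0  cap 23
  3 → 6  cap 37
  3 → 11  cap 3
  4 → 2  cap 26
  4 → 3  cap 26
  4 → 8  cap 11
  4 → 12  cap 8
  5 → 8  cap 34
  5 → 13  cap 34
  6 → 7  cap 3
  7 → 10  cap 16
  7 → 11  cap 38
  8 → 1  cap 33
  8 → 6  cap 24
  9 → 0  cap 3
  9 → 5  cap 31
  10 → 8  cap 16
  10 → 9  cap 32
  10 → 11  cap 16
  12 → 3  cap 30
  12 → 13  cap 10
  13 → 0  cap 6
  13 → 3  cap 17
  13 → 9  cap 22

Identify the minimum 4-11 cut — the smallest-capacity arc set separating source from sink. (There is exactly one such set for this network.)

Min-cut arcs: {(0,11), (2,11), (3,11), (6,7)} (total capacity 34)

augment #1: 4→2→11 push 20
augment #2: 4→3→11 push 3
augment #3: 4→3→0→11 push 8
augment #4: 4→2→6→7→11 push 3
max flow = 34; residual-reachable set from 4 gives S-side
cut edges (S→T): {(0,11), (2,11), (3,11), (6,7)} total cap 34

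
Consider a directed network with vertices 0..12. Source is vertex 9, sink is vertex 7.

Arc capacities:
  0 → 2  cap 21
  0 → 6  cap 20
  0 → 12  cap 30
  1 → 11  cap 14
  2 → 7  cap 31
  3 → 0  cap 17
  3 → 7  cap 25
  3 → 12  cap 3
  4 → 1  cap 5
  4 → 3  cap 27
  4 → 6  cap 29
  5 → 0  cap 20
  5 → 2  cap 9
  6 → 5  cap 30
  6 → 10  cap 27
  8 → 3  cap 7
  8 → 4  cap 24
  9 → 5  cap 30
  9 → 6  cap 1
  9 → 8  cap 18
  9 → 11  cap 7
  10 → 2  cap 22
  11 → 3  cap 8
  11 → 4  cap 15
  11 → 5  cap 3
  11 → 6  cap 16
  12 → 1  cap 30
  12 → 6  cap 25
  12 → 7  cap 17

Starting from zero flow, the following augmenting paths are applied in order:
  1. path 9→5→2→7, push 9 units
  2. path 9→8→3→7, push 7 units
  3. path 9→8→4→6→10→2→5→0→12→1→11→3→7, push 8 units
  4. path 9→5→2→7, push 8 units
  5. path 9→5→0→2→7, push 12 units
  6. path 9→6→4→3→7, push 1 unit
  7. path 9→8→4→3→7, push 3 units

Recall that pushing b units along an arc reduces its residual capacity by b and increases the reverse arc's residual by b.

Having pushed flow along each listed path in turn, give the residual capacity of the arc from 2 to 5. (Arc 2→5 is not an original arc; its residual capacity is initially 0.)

Residual capacity of (2,5): 9

after path 1 (9→5→2→7, push 9): res(2,5)=9
after path 2 (9→8→3→7, push 7): res(2,5)=9
after path 3 (9→8→4→6→10→2→5→0→12→1→11→3→7, push 8): res(2,5)=1
after path 4 (9→5→2→7, push 8): res(2,5)=9
after path 5 (9→5→0→2→7, push 12): res(2,5)=9
after path 6 (9→6→4→3→7, push 1): res(2,5)=9
after path 7 (9→8→4→3→7, push 3): res(2,5)=9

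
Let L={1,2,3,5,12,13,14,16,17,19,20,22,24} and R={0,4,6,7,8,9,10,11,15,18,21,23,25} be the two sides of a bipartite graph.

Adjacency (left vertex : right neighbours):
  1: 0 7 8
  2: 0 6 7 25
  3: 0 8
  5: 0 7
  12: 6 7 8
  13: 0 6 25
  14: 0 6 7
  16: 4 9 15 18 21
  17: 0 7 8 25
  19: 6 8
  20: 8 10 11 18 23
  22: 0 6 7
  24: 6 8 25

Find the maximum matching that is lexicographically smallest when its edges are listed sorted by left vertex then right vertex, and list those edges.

Lex-smallest maximum matching: {(1,0), (2,6), (3,8), (5,7), (13,25), (16,4), (20,10)}

|M| = 7 (so the lex-smallest maximum matching has 7 edges)
process left vertices in ascending order; for each, take the smallest-labelled available neighbour that still permits 7 edges overall, or leave it unmatched if none does
lex-smallest matching: {1-0, 2-6, 3-8, 5-7, 13-25, 16-4, 20-10}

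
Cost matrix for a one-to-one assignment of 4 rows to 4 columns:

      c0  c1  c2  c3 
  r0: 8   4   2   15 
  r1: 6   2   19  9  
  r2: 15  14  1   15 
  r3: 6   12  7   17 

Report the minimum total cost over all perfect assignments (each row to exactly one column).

optimal assignment: row0→col1 (cost 4), row1→col3 (cost 9), row2→col2 (cost 1), row3→col0 (cost 6)
total = 4 + 9 + 1 + 6 = 20

Minimum assignment cost: 20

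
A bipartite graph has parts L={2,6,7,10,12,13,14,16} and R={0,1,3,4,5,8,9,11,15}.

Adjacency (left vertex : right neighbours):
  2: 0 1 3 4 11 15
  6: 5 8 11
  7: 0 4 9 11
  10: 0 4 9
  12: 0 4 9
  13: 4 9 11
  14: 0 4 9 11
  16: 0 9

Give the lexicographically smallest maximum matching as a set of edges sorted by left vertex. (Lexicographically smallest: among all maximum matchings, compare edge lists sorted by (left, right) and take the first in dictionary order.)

|M| = 6 (so the lex-smallest maximum matching has 6 edges)
process left vertices in ascending order; for each, take the smallest-labelled available neighbour that still permits 6 edges overall, or leave it unmatched if none does
lex-smallest matching: {2-1, 6-5, 7-0, 10-4, 12-9, 13-11}

Lex-smallest maximum matching: {(2,1), (6,5), (7,0), (10,4), (12,9), (13,11)}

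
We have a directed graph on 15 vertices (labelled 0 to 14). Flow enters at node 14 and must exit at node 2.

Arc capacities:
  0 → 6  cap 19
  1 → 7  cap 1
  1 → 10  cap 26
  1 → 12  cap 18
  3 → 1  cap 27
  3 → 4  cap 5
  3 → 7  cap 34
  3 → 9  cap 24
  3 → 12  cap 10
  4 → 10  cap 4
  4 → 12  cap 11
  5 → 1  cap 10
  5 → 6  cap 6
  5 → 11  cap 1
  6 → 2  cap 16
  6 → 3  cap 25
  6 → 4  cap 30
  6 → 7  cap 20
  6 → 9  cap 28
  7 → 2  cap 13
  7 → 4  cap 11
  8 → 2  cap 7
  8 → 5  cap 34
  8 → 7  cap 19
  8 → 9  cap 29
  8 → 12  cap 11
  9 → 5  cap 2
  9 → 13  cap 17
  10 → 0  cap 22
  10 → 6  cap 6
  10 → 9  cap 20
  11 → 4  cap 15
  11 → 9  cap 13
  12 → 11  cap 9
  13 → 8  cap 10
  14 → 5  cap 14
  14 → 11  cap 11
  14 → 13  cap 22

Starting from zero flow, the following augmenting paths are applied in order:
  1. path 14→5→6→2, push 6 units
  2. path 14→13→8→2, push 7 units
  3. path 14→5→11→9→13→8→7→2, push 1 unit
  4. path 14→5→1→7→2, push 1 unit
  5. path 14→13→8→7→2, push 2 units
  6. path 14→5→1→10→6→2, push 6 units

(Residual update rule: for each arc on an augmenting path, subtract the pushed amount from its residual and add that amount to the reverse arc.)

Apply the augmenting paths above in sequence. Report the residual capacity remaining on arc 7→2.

Residual capacity of (7,2): 9

after path 1 (14→5→6→2, push 6): res(7,2)=13
after path 2 (14→13→8→2, push 7): res(7,2)=13
after path 3 (14→5→11→9→13→8→7→2, push 1): res(7,2)=12
after path 4 (14→5→1→7→2, push 1): res(7,2)=11
after path 5 (14→13→8→7→2, push 2): res(7,2)=9
after path 6 (14→5→1→10→6→2, push 6): res(7,2)=9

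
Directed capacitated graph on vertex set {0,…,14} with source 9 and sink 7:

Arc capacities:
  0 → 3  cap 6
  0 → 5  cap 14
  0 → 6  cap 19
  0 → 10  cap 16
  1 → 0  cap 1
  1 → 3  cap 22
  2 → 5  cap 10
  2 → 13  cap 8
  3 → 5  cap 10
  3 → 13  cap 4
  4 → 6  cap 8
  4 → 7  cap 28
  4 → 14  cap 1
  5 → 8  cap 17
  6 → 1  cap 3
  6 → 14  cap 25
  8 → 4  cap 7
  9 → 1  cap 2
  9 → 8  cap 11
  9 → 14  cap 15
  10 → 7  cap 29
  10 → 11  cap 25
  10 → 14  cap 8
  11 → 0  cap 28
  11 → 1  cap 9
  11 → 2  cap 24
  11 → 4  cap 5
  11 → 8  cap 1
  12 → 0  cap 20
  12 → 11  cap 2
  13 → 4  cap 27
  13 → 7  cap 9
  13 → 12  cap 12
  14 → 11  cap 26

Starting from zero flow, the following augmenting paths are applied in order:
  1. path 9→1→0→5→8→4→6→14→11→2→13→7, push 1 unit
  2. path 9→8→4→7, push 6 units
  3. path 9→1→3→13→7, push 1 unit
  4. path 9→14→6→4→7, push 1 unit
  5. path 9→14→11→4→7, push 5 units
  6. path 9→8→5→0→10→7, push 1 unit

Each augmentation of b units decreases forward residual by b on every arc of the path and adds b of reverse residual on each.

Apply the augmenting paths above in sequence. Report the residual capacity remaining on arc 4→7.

after path 1 (9→1→0→5→8→4→6→14→11→2→13→7, push 1): res(4,7)=28
after path 2 (9→8→4→7, push 6): res(4,7)=22
after path 3 (9→1→3→13→7, push 1): res(4,7)=22
after path 4 (9→14→6→4→7, push 1): res(4,7)=21
after path 5 (9→14→11→4→7, push 5): res(4,7)=16
after path 6 (9→8→5→0→10→7, push 1): res(4,7)=16

Residual capacity of (4,7): 16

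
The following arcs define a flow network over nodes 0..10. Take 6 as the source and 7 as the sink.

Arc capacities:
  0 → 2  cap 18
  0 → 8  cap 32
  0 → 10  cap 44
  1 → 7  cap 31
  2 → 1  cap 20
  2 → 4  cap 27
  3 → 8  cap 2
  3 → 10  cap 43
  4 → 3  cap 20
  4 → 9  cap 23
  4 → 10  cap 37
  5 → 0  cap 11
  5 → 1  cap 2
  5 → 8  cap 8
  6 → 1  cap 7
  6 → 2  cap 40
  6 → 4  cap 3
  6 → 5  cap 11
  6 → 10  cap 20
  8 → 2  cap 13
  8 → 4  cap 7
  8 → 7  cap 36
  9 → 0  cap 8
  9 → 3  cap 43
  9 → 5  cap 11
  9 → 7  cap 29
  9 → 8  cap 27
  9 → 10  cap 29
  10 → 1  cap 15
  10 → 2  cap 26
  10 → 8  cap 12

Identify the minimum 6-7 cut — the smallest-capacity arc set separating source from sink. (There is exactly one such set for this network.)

Min-cut arcs: {(1,7), (3,8), (4,9), (6,5), (10,8)} (total capacity 79)

augment #1: 6→1→7 push 7
augment #2: 6→2→1→7 push 20
augment #3: 6→4→9→7 push 3
augment #4: 6→5→1→7 push 2
augment #5: 6→5→8→7 push 8
augment #6: 6→10→1→7 push 2
augment #7: 6→10→8→7 push 12
augment #8: 6→2→4→9→7 push 20
augment #9: 6→5→0→8→7 push 1
augment #10: 6→10→1→5→0→8→7 push 2
augment #11: 6→10→2→4→3→8→7 push 2
max flow = 79; residual-reachable set from 6 gives S-side
cut edges (S→T): {(1,7), (3,8), (4,9), (6,5), (10,8)} total cap 79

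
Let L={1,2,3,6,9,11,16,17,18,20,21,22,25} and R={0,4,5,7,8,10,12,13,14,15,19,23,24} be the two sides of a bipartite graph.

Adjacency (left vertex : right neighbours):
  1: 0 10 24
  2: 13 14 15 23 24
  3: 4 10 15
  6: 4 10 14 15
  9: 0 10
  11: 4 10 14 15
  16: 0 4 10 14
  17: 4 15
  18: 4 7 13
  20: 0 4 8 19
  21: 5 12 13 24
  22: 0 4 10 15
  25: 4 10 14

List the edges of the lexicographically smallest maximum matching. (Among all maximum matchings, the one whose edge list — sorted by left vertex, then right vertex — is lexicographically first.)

Lex-smallest maximum matching: {(1,24), (2,13), (3,4), (6,10), (9,0), (11,14), (17,15), (18,7), (20,8), (21,5)}

|M| = 10 (so the lex-smallest maximum matching has 10 edges)
process left vertices in ascending order; for each, take the smallest-labelled available neighbour that still permits 10 edges overall, or leave it unmatched if none does
lex-smallest matching: {1-24, 2-13, 3-4, 6-10, 9-0, 11-14, 17-15, 18-7, 20-8, 21-5}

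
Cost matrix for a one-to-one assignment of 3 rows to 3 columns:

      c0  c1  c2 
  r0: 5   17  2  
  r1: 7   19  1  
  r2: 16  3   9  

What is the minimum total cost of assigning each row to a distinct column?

optimal assignment: row0→col0 (cost 5), row1→col2 (cost 1), row2→col1 (cost 3)
total = 5 + 1 + 3 = 9

Minimum assignment cost: 9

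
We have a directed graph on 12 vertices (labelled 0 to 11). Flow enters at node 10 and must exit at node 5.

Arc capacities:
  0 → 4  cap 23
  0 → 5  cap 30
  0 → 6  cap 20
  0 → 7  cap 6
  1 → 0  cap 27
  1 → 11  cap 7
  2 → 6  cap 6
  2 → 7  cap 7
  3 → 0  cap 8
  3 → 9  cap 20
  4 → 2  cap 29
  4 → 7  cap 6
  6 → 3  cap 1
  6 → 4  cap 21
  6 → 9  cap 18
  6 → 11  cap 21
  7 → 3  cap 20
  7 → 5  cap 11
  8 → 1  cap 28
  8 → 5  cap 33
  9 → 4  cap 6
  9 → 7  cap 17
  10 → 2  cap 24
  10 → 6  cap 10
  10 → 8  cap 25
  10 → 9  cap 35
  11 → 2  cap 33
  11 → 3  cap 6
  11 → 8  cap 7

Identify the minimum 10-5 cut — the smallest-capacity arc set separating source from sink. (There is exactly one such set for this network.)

Min-cut arcs: {(3,0), (7,5), (10,8), (11,8)} (total capacity 51)

augment #1: 10→8→5 push 25
augment #2: 10→2→7→5 push 7
augment #3: 10→9→7→5 push 4
augment #4: 10→6→3→0→5 push 1
augment #5: 10→6→11→8→5 push 7
augment #6: 10→6→11→3→0→5 push 2
augment #7: 10→9→7→3→0→5 push 5
max flow = 51; residual-reachable set from 10 gives S-side
cut edges (S→T): {(3,0), (7,5), (10,8), (11,8)} total cap 51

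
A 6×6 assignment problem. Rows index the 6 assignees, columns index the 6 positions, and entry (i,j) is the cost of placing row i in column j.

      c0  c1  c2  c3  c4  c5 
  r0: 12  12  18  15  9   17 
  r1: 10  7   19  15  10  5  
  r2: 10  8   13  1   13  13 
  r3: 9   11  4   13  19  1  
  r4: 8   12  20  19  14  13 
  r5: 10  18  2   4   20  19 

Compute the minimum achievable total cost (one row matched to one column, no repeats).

optimal assignment: row0→col4 (cost 9), row1→col1 (cost 7), row2→col3 (cost 1), row3→col5 (cost 1), row4→col0 (cost 8), row5→col2 (cost 2)
total = 9 + 7 + 1 + 1 + 8 + 2 = 28

Minimum assignment cost: 28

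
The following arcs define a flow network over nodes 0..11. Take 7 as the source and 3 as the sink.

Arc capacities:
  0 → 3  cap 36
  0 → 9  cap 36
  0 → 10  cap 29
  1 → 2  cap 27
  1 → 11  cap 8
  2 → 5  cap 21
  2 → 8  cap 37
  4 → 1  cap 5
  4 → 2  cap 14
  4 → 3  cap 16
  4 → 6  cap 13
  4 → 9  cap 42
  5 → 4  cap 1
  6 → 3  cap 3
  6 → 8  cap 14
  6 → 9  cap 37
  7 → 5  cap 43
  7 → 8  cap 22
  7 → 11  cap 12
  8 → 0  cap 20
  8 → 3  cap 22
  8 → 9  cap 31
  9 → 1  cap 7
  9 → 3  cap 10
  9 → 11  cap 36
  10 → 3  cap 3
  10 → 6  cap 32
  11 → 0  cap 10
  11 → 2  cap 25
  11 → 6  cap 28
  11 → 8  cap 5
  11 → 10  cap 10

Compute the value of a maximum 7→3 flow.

augment #1: 7→8→3 bottleneck 22, total now 22
augment #2: 7→5→4→3 bottleneck 1, total now 23
augment #3: 7→11→0→3 bottleneck 10, total now 33
augment #4: 7→11→6→3 bottleneck 2, total now 35

Maximum flow value: 35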